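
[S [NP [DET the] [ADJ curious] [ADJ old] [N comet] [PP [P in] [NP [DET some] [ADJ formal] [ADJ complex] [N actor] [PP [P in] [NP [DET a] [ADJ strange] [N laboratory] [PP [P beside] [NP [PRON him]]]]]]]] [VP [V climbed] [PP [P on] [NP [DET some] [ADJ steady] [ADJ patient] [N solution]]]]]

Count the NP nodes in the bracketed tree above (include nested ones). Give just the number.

5

Listing each NP by its span: [NP the curious old comet in some formal complex actor in a strange laboratory beside him]; [NP some formal complex actor in a strange laboratory beside him]; [NP a strange laboratory beside him]; [NP him]; [NP some steady patient solution] — that makes 5.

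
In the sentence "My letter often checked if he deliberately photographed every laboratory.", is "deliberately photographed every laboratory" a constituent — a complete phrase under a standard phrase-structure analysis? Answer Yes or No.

Yes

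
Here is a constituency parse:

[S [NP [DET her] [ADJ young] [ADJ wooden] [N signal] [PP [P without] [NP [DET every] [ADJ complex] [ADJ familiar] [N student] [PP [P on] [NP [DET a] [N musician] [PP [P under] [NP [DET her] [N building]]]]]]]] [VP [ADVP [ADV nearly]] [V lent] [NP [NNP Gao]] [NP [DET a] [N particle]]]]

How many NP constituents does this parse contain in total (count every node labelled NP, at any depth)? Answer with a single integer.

The NP constituents are: [NP her young wooden signal without every complex familiar student on a musician under her building]; [NP every complex familiar student on a musician under her building]; [NP a musician under her building]; [NP her building]; [NP Gao]; [NP a particle]. Total: 6.

6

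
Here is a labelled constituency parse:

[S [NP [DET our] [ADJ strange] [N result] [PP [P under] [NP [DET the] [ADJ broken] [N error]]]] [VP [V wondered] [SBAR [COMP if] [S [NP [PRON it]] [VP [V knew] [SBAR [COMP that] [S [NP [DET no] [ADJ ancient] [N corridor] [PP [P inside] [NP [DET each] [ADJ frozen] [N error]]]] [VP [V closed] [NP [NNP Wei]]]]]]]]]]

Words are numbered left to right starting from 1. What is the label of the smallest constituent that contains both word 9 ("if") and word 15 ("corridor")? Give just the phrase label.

SBAR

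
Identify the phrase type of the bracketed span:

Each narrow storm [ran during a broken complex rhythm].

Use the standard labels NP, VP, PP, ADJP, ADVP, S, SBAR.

"ran" is the head of the bracketed span, so the span is a verb phrase: VP.

VP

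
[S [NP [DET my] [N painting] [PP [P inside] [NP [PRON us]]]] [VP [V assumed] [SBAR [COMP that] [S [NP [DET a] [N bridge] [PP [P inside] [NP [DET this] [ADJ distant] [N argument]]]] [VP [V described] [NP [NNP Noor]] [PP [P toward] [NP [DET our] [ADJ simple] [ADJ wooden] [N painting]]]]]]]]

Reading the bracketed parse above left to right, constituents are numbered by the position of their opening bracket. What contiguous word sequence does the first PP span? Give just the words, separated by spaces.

inside us

In left-to-right order the PP constituents are "inside us"; "inside this distant argument"; "toward our simple wooden painting". Number 1 is "inside us".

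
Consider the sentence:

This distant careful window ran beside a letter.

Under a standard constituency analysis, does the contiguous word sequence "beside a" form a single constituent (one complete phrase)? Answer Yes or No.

No

"beside" belongs to the preposition "beside" while "a" belongs to the noun phrase "a letter"; a span that runs across that boundary is not a single phrase.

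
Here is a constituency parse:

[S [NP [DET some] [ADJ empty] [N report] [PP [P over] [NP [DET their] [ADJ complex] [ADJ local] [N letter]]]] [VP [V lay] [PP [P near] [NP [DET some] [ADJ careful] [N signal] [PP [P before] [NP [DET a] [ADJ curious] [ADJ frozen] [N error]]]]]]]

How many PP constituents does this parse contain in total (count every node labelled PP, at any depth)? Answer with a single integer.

Scanning left to right, an opening `[PP` appears at word positions 4, 10, 14 — 3 in total.

3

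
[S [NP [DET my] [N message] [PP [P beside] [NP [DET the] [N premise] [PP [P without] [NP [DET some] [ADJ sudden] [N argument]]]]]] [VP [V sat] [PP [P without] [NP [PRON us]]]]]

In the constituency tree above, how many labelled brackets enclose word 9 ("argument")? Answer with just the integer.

7

Path from the root down to the word: S → NP → PP → NP → PP → NP → N. That is 7 enclosing brackets.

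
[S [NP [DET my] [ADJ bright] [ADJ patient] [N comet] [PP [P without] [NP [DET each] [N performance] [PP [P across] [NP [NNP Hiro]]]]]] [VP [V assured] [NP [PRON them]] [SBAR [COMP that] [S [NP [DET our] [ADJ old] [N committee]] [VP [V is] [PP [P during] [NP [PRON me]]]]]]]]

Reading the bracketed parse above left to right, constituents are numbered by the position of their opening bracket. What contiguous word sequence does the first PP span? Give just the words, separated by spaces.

without each performance across Hiro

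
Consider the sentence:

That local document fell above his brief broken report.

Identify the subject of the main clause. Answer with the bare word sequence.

"that local document" is the NP that combines with the VP headed by "fell" to form the main clause — the subject.

that local document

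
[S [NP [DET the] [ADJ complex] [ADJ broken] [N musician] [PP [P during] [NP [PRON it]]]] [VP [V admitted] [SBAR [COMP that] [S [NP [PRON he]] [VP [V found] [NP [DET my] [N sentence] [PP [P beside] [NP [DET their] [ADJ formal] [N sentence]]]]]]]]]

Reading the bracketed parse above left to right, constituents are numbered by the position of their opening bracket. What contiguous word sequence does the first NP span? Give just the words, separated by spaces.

the complex broken musician during it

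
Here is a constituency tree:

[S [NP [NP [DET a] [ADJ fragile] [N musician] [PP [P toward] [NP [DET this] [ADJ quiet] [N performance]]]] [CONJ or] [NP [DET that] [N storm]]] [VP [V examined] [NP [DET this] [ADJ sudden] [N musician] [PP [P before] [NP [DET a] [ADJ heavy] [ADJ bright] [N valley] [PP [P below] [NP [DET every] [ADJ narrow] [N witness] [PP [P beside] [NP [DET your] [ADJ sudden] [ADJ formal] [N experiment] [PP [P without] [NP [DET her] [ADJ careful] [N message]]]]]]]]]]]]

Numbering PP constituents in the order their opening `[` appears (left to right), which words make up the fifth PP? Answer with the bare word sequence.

In left-to-right order the PP constituents are "toward this quiet performance"; "before a heavy bright valley below every narrow witness beside your sudden formal experiment without her careful message"; "below every narrow witness beside your sudden formal experiment without her careful message"; "beside your sudden formal experiment without her careful message"; "without her careful message". Number 5 is "without her careful message".

without her careful message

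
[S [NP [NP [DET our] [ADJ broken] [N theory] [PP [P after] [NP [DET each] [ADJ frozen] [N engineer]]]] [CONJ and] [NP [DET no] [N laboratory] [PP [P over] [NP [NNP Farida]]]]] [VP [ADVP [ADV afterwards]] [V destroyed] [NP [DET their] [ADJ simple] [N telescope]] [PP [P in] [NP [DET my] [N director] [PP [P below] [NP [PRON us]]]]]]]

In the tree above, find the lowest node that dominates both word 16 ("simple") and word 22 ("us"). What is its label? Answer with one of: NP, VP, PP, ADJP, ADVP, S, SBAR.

VP

The smallest bracket enclosing both words is [VP afterwards destroyed their simple telescope in my director below us], so the label is VP.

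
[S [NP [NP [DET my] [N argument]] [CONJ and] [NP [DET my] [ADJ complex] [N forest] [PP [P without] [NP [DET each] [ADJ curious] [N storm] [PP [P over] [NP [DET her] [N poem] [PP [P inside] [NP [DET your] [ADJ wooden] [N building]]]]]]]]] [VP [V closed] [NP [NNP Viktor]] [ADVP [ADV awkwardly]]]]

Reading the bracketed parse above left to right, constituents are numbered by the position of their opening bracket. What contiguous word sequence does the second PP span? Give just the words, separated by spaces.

In left-to-right order the PP constituents are "without each curious storm over her poem inside your wooden building"; "over her poem inside your wooden building"; "inside your wooden building". Number 2 is "over her poem inside your wooden building".

over her poem inside your wooden building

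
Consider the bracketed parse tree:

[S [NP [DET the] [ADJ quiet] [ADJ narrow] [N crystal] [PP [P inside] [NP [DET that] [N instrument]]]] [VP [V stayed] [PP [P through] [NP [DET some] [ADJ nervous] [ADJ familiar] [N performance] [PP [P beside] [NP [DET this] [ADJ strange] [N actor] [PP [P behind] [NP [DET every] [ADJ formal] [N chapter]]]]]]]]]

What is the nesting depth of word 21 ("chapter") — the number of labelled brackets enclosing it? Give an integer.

9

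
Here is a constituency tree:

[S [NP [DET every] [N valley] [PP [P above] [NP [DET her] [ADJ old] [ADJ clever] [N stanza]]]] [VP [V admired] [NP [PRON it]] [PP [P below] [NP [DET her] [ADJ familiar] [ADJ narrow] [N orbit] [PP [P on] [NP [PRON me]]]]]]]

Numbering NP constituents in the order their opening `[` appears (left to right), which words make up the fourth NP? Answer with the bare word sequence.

The NP opening brackets appear, in order, over: "every valley above her old clever stanza"; "her old clever stanza"; "it"; "her familiar narrow orbit on me"; "me". The fourth one spans "her familiar narrow orbit on me".

her familiar narrow orbit on me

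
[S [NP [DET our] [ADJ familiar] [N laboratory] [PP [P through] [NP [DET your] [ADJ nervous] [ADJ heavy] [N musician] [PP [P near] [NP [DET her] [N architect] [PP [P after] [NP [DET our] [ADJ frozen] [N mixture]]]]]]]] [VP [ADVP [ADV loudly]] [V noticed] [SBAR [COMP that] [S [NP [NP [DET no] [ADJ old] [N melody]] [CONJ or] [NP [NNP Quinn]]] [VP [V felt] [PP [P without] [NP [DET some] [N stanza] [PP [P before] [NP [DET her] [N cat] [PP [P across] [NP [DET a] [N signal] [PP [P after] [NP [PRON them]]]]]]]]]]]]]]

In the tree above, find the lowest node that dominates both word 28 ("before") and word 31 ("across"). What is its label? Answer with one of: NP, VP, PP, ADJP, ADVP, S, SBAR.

PP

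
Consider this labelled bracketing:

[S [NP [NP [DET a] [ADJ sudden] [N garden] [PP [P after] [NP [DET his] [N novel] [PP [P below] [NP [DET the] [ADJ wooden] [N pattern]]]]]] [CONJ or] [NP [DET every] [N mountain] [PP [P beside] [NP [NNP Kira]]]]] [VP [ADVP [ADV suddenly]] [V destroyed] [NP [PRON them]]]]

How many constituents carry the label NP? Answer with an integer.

The NP constituents are: [NP a sudden garden after his novel below the wooden pattern or every mountain beside Kira]; [NP a sudden garden after his novel below the wooden pattern]; [NP his novel below the wooden pattern]; [NP the wooden pattern]; [NP every mountain beside Kira]; [NP Kira] …. Total: 7.

7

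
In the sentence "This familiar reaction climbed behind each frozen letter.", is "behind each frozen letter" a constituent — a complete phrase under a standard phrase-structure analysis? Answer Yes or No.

"behind each frozen letter" is exactly the prepositional phrase [PP behind each frozen letter], a complete constituent.

Yes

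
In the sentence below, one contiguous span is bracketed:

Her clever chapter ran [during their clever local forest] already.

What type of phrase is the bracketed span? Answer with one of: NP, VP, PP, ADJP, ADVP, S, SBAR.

PP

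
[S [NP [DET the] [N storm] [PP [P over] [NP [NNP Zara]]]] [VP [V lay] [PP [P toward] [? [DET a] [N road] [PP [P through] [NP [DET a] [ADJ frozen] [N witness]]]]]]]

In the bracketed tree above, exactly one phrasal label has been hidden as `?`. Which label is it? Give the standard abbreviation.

Looking at what the `?` directly dominates — DET 'a', N 'road', PP — this is a noun phrase (NP).

NP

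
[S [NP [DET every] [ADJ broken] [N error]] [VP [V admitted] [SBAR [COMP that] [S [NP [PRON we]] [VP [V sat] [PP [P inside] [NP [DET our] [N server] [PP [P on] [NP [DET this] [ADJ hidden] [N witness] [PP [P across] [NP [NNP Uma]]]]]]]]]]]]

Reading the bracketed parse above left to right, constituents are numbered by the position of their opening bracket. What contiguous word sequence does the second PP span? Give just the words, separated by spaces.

In left-to-right order the PP constituents are "inside our server on this hidden witness across Uma"; "on this hidden witness across Uma"; "across Uma". Number 2 is "on this hidden witness across Uma".

on this hidden witness across Uma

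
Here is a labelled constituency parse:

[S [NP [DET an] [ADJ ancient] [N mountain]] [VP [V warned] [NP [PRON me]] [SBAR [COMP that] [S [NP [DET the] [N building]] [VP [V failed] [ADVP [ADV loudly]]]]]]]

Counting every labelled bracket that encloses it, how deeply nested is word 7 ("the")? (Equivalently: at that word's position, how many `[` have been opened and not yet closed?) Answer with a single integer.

6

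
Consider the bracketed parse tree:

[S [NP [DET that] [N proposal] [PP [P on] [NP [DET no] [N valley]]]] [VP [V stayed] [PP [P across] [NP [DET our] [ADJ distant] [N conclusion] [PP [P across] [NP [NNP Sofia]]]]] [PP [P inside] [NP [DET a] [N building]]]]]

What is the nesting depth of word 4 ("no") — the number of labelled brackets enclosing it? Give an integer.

5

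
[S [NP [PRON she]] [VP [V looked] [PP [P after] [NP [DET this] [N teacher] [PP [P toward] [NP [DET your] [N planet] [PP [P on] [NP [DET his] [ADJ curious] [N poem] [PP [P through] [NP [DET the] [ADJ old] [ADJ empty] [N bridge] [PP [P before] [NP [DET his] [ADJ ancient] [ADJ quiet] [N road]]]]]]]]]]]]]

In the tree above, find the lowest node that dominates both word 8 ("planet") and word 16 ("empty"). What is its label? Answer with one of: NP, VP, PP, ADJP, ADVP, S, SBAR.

Word 8 lies under S → VP → PP → NP → PP → NP → N; word 16 lies under S → VP → PP → NP → PP → NP → PP → NP → PP → NP → ADJ. The lowest shared node is the NP.

NP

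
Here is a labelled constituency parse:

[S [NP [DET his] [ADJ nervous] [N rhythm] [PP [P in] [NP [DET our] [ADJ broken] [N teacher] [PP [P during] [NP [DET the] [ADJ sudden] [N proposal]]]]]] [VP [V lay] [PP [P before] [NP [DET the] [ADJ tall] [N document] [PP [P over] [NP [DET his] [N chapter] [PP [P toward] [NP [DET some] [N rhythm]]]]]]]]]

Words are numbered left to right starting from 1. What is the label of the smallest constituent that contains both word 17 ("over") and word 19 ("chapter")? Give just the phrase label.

The smallest bracket enclosing both words is [PP over his chapter toward some rhythm], so the label is PP.

PP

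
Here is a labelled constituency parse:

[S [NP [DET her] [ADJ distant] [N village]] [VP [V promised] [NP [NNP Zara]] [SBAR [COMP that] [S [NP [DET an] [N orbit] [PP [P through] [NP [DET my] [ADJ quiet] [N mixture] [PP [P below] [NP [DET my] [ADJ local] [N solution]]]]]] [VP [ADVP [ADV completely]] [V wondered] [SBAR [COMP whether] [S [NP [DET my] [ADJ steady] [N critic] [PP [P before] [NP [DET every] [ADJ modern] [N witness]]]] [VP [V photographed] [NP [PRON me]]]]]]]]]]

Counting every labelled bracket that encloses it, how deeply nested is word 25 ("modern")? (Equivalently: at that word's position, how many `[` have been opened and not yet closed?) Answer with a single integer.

Counting open brackets not yet closed at "modern": [S [VP [SBAR [S [VP [SBAR [S [NP [PP [NP [ADJ = 11.

11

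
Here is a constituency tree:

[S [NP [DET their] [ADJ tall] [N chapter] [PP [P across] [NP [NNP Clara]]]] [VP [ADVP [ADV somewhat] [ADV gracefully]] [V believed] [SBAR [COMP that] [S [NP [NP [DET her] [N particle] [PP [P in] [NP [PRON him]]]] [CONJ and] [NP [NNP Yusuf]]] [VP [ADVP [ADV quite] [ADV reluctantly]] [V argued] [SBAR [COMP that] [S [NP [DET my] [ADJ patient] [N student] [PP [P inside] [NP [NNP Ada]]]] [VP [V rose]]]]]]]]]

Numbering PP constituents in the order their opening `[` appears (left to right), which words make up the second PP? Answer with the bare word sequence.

in him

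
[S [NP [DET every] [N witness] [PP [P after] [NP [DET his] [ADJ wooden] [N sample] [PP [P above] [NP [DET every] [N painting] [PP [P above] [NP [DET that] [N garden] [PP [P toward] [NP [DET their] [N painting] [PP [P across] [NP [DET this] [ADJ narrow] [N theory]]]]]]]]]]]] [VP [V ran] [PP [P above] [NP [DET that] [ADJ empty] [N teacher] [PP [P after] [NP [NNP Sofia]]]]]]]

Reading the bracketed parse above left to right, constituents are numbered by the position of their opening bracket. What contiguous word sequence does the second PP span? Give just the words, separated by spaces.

In left-to-right order the PP constituents are "after his wooden sample above every painting above that garden toward their painting across this narrow theory"; "above every painting above that garden toward their painting across this narrow theory"; "above that garden toward their painting across this narrow theory"; "toward their painting across this narrow theory"; "across this narrow theory"; "above that empty teacher after Sofia"; "after Sofia". Number 2 is "above every painting above that garden toward their painting across this narrow theory".

above every painting above that garden toward their painting across this narrow theory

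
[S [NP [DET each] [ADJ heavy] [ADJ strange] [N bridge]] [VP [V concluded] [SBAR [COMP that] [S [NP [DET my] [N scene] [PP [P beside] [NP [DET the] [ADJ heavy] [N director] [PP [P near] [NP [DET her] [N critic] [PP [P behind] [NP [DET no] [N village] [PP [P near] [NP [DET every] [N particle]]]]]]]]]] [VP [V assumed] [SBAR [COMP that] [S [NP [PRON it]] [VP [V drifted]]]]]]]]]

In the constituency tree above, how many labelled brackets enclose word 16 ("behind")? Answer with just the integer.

The word sits inside P, which is inside PP, inside NP, inside PP, inside NP, inside PP, inside NP, inside S, inside SBAR, inside VP, inside S — 11 brackets in all.

11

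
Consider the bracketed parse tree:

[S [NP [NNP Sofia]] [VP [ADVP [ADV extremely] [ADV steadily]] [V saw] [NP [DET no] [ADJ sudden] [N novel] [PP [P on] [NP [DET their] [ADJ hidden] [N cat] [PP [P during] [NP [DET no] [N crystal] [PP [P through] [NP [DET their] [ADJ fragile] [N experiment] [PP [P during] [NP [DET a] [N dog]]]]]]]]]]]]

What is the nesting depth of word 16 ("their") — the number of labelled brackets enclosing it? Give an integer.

Path from the root down to the word: S → VP → NP → PP → NP → PP → NP → PP → NP → DET. That is 10 enclosing brackets.

10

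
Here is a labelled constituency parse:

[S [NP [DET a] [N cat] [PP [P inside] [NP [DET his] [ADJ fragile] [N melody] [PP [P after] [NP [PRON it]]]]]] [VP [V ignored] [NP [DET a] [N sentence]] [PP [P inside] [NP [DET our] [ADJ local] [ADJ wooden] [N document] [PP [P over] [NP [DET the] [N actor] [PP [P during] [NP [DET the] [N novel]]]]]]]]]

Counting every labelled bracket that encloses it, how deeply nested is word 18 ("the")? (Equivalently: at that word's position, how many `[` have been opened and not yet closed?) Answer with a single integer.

Counting open brackets not yet closed at "the": [S [VP [PP [NP [PP [NP [DET = 7.

7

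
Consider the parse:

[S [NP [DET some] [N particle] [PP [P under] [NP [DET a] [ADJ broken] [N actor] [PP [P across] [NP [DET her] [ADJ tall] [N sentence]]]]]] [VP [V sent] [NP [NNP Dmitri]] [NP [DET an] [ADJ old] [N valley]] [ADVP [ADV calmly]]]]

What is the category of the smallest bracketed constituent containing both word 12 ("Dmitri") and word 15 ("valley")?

Both words fall inside [VP sent Dmitri an old valley calmly] (words 11–16), and no smaller constituent contains them both. Label: VP.

VP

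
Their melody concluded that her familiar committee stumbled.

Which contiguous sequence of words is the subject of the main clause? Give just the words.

their melody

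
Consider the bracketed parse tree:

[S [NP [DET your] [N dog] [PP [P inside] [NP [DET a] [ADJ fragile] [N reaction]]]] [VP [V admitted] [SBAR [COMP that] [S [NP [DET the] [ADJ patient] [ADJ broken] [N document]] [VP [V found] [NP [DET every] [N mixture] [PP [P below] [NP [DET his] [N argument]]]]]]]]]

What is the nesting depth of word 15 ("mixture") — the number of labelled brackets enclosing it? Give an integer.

7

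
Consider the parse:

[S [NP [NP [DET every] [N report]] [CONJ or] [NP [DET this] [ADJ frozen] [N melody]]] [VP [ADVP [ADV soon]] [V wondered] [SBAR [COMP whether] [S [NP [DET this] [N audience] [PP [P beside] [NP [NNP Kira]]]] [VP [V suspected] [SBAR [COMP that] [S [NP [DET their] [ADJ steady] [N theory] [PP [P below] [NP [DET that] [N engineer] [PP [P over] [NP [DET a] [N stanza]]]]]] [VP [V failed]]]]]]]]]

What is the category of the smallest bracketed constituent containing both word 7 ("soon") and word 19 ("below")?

Word 7 lies under S → VP → ADVP → ADV; word 19 lies under S → VP → SBAR → S → VP → SBAR → S → NP → PP → P. The lowest shared node is the VP.

VP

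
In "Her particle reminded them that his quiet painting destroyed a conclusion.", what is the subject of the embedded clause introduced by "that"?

his quiet painting

The subject of the embedded clause introduced by "that" is the NP immediately before the verb "destroyed": "his quiet painting".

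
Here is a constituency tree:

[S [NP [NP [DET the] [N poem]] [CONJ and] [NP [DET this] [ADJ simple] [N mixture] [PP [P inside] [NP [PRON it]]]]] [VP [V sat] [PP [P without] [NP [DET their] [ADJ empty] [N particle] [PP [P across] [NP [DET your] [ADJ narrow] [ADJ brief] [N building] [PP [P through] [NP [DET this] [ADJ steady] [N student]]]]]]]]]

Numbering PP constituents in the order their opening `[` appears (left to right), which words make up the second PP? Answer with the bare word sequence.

Opening `[PP` markers occur at word positions 7, 10, 14, 19; the second of these opens the constituent [PP without their empty particle across your narrow brief building through this steady student].

without their empty particle across your narrow brief building through this steady student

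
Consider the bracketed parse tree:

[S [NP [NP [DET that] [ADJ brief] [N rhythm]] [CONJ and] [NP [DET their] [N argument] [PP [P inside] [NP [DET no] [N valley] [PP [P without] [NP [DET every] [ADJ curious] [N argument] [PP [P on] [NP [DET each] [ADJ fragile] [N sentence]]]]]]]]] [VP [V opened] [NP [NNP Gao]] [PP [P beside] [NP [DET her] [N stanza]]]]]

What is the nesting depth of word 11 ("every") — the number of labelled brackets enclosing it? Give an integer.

Path from the root down to the word: S → NP → NP → PP → NP → PP → NP → DET. That is 8 enclosing brackets.

8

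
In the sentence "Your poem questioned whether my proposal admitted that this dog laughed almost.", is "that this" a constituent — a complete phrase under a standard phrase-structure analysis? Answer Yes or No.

The smallest constituent containing the whole sequence is the subordinate clause [SBAR that this dog laughed almost], but the sequence is only part of it — it straddles the boundary between complementizer "that" and clause "this dog laughed almost".

No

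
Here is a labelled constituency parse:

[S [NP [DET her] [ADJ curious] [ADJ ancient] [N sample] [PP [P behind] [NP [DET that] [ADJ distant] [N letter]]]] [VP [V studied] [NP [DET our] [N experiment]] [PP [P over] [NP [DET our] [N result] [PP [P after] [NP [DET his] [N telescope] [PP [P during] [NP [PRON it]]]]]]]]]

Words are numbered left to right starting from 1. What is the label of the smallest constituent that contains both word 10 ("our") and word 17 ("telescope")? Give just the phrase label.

VP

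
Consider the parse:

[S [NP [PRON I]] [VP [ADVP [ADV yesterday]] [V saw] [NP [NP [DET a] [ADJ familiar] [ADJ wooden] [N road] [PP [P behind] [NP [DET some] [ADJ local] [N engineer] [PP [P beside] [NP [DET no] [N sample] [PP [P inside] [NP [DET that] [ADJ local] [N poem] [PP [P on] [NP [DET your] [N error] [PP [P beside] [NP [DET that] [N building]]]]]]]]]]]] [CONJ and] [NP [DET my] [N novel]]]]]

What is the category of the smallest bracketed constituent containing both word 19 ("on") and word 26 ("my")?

NP

Both words fall inside [NP a familiar wooden road behind some local engineer beside no sample inside that local poem on your error beside that building and my novel] (words 4–27), and no smaller constituent contains them both. Label: NP.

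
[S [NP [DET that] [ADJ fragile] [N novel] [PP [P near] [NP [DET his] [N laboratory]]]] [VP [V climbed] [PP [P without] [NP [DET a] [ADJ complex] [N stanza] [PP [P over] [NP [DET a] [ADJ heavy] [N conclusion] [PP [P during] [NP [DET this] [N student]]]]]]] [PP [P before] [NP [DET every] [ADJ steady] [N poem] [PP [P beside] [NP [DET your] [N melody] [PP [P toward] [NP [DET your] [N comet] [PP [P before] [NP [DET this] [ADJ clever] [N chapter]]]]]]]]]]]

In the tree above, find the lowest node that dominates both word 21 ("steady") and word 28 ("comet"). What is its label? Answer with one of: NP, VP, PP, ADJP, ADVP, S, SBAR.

NP

The smallest bracket enclosing both words is [NP every steady poem beside your melody toward your comet before this clever chapter], so the label is NP.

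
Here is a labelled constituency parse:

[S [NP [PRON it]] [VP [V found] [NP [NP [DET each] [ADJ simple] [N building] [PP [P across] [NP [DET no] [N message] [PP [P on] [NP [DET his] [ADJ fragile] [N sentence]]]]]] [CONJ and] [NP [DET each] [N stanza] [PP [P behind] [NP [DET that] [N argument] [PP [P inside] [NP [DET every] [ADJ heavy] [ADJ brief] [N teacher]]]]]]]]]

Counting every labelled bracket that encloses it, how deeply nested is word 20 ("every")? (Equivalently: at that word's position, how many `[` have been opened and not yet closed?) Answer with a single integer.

9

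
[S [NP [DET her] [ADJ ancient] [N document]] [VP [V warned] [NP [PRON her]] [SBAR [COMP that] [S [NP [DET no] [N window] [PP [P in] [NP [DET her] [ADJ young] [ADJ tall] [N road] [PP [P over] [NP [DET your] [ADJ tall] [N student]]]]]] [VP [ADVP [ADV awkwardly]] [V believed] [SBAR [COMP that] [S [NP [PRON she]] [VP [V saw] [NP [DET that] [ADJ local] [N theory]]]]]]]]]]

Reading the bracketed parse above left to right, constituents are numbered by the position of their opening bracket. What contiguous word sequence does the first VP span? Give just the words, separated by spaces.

warned her that no window in her young tall road over your tall student awkwardly believed that she saw that local theory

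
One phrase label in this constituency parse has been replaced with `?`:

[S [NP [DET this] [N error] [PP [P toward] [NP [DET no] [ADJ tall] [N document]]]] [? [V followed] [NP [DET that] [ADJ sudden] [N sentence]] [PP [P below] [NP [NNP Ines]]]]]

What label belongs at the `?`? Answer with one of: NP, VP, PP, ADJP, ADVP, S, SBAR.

VP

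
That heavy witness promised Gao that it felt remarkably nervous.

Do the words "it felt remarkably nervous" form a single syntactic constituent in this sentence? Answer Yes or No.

Yes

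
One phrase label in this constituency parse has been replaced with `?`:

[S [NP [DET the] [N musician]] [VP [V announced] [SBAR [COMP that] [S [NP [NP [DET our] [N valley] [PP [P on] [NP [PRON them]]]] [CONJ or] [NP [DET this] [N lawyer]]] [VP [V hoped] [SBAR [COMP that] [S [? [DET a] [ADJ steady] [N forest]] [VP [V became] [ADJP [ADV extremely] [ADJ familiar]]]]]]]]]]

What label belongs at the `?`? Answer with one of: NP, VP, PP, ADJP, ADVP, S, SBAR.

NP

Looking at what the `?` directly dominates — DET 'a', ADJ 'steady', N 'forest' — this is a noun phrase (NP).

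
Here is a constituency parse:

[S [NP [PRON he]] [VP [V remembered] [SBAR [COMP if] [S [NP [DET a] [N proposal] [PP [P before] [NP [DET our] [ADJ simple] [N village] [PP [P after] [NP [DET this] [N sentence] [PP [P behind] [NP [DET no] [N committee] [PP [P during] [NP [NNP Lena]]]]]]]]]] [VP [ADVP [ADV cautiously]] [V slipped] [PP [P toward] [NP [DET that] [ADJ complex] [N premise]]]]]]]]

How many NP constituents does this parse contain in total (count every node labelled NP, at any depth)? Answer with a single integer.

Listing each NP by its span: [NP he]; [NP a proposal before our simple village after this sentence behind no committee during Lena]; [NP our simple village after this sentence behind no committee during Lena]; [NP this sentence behind no committee during Lena]; [NP no committee during Lena]; [NP Lena] … — that makes 7.

7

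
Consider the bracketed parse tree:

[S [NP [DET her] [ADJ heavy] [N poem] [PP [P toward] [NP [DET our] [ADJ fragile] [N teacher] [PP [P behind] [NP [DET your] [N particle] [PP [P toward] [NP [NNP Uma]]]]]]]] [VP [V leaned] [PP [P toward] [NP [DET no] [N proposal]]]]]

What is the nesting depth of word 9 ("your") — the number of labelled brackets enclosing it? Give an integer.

7

The word sits inside DET, which is inside NP, inside PP, inside NP, inside PP, inside NP, inside S — 7 brackets in all.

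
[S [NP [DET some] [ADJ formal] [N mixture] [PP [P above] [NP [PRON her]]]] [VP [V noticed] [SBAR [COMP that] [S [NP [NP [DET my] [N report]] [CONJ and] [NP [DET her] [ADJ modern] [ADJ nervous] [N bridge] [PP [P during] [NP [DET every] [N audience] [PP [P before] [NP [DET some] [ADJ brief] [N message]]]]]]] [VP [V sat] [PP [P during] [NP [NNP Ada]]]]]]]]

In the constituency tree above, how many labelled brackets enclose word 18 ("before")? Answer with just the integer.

10

Counting open brackets not yet closed at "before": [S [VP [SBAR [S [NP [NP [PP [NP [PP [P = 10.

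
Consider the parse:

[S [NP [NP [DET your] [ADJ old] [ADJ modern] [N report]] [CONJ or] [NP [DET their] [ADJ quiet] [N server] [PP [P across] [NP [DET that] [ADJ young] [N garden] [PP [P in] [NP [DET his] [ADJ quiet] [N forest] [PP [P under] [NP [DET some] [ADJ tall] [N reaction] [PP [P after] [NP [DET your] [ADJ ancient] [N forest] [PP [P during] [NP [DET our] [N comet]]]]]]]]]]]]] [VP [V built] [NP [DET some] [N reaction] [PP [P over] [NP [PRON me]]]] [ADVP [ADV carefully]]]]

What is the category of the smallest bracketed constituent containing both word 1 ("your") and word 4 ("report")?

Both words fall inside [NP your old modern report] (words 1–4), and no smaller constituent contains them both. Label: NP.

NP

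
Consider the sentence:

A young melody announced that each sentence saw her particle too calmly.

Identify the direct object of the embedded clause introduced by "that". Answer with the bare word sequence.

her particle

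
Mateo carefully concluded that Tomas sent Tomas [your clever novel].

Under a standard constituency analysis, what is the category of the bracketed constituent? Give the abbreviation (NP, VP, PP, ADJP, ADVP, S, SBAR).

The span is built around the noun "novel" — a noun phrase (NP).

NP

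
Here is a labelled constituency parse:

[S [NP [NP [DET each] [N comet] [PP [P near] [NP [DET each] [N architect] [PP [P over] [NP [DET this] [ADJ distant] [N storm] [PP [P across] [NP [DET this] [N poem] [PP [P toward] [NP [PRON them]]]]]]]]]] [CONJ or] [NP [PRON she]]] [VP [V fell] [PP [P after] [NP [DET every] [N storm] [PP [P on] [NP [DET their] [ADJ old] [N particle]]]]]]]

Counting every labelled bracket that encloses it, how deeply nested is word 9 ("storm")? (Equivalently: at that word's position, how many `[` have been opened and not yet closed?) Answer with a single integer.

8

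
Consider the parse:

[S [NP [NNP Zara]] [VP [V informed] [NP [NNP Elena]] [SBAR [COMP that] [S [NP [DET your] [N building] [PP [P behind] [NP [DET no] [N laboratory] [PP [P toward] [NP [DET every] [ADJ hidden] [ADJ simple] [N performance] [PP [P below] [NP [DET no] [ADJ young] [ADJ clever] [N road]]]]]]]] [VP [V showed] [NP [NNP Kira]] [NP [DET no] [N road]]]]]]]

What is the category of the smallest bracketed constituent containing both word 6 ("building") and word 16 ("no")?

NP

The smallest bracket enclosing both words is [NP your building behind no laboratory toward every hidden simple performance below no young clever road], so the label is NP.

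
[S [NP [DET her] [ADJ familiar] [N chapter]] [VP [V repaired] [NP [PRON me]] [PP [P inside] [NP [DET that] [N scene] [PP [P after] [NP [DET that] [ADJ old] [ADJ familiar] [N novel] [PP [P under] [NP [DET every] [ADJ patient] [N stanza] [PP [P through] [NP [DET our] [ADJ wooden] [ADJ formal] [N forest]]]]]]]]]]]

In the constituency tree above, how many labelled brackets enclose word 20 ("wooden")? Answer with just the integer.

11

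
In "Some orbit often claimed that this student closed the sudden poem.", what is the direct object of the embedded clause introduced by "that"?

the sudden poem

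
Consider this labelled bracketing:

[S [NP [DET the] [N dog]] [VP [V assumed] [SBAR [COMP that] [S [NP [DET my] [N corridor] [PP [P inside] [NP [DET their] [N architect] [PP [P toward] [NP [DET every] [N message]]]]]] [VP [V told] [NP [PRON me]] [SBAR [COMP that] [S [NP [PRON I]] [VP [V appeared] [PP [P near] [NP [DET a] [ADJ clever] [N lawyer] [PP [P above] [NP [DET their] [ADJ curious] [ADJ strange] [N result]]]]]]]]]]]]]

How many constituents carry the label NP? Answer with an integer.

8

Scanning left to right, an opening `[NP` appears at word positions 1, 5, 8, 11, 14, 16, 19, 23 — 8 in total.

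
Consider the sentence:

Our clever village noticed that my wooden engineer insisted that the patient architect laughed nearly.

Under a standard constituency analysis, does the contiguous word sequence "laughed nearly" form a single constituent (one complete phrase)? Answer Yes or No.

Yes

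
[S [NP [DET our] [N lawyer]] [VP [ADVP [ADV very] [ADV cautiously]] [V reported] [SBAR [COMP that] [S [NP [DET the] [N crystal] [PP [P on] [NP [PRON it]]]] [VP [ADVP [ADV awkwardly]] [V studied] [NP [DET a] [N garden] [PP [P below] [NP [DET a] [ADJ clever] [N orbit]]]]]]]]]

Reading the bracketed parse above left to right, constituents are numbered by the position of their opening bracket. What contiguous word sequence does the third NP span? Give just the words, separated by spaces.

The NP opening brackets appear, in order, over: "our lawyer"; "the crystal on it"; "it"; "a garden below a clever orbit"; "a clever orbit". The third one spans "it".

it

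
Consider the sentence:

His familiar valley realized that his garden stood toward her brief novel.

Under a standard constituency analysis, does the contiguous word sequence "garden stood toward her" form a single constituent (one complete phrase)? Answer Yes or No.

"garden" belongs to the noun phrase "his garden" while "her" belongs to the verb phrase "stood toward her brief novel"; a span that runs across that boundary is not a single phrase.

No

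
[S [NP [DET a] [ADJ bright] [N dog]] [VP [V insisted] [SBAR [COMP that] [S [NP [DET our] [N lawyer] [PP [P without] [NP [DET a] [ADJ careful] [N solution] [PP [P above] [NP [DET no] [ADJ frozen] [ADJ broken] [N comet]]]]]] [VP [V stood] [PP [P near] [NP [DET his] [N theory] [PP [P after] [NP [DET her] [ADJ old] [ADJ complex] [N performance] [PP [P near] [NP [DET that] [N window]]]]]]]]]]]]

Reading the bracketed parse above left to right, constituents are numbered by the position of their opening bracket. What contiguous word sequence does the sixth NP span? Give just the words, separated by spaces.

her old complex performance near that window

Opening `[NP` markers occur at word positions 1, 6, 9, 13, 19, 22, 27; the sixth of these opens the constituent [NP her old complex performance near that window].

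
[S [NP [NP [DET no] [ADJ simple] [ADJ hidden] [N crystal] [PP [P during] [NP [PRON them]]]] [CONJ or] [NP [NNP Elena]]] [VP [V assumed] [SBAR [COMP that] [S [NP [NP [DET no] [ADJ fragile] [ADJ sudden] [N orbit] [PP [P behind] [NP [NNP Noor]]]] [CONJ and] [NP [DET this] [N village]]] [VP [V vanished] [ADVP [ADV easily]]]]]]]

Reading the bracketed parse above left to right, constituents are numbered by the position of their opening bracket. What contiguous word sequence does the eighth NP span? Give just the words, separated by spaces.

this village

In left-to-right order the NP constituents are "no simple hidden crystal during them or Elena"; "no simple hidden crystal during them"; "them"; "Elena"; "no fragile sudden orbit behind Noor and this village"; "no fragile sudden orbit behind Noor"; "Noor"; "this village". Number 8 is "this village".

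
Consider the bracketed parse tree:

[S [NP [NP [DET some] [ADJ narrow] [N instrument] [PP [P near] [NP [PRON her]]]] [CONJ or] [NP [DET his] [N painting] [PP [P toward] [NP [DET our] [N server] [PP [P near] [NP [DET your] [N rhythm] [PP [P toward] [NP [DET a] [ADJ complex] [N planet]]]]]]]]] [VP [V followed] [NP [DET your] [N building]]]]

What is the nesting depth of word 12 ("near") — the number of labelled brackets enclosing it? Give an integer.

7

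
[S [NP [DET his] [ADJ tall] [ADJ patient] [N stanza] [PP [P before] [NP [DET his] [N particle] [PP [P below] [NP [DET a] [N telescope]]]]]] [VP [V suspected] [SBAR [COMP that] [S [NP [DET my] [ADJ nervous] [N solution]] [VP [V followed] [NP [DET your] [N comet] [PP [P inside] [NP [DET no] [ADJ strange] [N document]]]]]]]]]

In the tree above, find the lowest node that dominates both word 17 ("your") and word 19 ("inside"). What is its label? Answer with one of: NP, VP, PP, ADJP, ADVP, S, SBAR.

NP

Both words fall inside [NP your comet inside no strange document] (words 17–22), and no smaller constituent contains them both. Label: NP.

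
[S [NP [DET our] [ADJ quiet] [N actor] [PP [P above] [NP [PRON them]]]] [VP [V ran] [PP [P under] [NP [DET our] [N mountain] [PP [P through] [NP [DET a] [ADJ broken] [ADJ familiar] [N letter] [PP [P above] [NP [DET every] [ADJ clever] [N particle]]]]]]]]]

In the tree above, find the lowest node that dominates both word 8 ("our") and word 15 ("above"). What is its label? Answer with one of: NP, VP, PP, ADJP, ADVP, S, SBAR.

The smallest bracket enclosing both words is [NP our mountain through a broken familiar letter above every clever particle], so the label is NP.

NP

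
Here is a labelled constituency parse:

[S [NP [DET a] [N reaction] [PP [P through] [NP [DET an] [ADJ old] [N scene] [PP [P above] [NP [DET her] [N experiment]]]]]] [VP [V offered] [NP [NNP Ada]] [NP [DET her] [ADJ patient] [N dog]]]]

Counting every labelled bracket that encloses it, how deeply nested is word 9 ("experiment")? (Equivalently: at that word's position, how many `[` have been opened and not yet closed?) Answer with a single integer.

Counting open brackets not yet closed at "experiment": [S [NP [PP [NP [PP [NP [N = 7.

7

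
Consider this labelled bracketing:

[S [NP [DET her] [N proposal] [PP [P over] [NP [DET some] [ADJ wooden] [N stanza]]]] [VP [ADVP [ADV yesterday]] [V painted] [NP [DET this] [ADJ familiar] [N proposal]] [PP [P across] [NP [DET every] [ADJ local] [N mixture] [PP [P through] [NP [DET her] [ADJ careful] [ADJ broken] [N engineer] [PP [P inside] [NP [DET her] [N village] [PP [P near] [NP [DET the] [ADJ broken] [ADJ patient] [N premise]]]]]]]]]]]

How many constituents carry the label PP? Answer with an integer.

5

The PP constituents are: [PP over some wooden stanza]; [PP across every local mixture through her careful broken engineer inside her village near the broken patient premise]; [PP through her careful broken engineer inside her village near the broken patient premise]; [PP inside her village near the broken patient premise]; [PP near the broken patient premise]. Total: 5.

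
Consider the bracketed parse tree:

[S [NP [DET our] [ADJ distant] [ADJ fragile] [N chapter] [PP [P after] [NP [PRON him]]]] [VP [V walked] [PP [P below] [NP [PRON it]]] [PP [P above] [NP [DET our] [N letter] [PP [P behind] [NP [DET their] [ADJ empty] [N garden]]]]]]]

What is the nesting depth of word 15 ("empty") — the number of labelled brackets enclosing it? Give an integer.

7

Counting open brackets not yet closed at "empty": [S [VP [PP [NP [PP [NP [ADJ = 7.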